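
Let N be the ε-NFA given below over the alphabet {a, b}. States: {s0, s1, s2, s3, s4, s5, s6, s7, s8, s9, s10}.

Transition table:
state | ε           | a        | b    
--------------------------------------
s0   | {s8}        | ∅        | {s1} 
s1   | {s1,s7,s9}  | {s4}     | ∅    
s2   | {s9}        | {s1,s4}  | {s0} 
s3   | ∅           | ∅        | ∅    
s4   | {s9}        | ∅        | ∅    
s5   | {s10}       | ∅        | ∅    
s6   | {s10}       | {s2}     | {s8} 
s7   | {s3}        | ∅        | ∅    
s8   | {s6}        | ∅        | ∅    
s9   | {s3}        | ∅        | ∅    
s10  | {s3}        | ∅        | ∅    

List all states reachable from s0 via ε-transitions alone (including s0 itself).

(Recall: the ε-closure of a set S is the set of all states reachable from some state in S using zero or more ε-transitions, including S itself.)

{s0, s3, s6, s8, s10}

Start with {s0}.
From s0 via ε: add s8.
From s8 via ε: add s6.
From s6 via ε: add s10.
From s10 via ε: add s3.
No new states can be added; the closed set is {s0, s3, s6, s8, s10}.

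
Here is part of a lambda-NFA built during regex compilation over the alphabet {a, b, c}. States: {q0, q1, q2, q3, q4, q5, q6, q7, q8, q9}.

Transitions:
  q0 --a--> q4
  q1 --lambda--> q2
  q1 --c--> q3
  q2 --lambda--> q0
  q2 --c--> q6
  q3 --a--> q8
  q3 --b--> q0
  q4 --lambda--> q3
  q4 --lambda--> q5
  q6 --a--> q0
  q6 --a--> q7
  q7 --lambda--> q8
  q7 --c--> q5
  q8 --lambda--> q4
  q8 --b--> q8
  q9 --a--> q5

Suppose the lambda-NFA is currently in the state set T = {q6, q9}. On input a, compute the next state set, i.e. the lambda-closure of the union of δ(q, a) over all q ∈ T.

{q0, q3, q4, q5, q7, q8}

q6 on a → {q0, q7}.
q9 on a → {q5}.
Union after reading a: {q0, q5, q7}.
Now take the lambda-closure:
From q7 via lambda: add q8.
From q8 via lambda: add q4.
From q4 via lambda: add q3.
No new states can be added; the closed set is {q0, q3, q4, q5, q7, q8}.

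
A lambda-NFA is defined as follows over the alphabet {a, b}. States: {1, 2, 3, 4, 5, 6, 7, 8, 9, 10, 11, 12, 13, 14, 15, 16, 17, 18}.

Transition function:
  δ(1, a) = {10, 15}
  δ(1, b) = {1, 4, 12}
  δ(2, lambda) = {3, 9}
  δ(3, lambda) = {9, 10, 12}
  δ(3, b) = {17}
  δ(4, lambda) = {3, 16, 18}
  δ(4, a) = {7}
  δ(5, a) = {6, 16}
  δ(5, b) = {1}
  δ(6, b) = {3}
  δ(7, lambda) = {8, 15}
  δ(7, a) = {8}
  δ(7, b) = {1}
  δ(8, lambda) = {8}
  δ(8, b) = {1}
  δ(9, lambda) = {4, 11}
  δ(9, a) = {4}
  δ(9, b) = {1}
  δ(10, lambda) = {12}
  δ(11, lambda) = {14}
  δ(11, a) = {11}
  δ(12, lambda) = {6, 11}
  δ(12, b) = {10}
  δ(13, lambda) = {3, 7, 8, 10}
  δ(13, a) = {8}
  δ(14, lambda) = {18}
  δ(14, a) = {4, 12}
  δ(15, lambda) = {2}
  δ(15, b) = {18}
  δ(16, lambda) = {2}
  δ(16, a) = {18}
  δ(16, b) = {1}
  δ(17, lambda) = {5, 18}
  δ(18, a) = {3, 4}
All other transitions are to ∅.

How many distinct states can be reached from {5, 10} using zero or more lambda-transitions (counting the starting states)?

Start with {5, 10}.
From 10 via lambda: add 12.
From 12 via lambda: add 6, 11.
From 11 via lambda: add 14.
From 14 via lambda: add 18.
lambda-closure = {5, 6, 10, 11, 12, 14, 18}, which has 7 states.

7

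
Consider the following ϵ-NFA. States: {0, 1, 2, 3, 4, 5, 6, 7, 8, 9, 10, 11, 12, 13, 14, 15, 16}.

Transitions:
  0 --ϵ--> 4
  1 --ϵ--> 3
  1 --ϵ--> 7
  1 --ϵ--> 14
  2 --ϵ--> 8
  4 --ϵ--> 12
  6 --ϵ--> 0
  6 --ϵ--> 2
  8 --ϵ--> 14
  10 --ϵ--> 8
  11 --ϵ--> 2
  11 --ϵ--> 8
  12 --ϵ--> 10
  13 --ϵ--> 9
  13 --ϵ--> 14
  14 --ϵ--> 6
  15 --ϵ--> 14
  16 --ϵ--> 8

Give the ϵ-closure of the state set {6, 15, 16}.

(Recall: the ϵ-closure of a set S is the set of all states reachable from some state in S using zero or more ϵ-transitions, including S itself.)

Start with {6, 15, 16}.
From 6 via ϵ: add 0, 2.
From 15 via ϵ: add 14.
From 16 via ϵ: add 8.
From 0 via ϵ: add 4.
From 4 via ϵ: add 12.
From 12 via ϵ: add 10.
No new states can be added; the closed set is {0, 2, 4, 6, 8, 10, 12, 14, 15, 16}.

{0, 2, 4, 6, 8, 10, 12, 14, 15, 16}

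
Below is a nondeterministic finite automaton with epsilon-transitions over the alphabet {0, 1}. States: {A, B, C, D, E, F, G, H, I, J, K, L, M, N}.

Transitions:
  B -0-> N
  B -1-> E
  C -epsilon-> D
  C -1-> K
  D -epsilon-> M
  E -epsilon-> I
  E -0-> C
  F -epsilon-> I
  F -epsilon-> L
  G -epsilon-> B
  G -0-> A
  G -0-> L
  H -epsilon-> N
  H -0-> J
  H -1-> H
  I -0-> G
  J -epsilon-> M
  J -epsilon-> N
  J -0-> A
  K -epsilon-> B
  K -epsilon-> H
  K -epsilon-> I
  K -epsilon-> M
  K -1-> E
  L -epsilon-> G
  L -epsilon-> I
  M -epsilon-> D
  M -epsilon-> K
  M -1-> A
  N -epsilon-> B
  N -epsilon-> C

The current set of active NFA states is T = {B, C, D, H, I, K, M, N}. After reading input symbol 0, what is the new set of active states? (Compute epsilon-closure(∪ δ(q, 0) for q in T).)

B on 0 → {N}.
H on 0 → {J}.
I on 0 → {G}.
No 0-transition from C, D, K, M, N.
Union after reading 0: {G, J, N}.
Now take the epsilon-closure:
From G via epsilon: add B.
From J via epsilon: add M.
From N via epsilon: add C.
From C via epsilon: add D.
From M via epsilon: add K.
From K via epsilon: add H, I.
No new states can be added; the closed set is {B, C, D, G, H, I, J, K, M, N}.

{B, C, D, G, H, I, J, K, M, N}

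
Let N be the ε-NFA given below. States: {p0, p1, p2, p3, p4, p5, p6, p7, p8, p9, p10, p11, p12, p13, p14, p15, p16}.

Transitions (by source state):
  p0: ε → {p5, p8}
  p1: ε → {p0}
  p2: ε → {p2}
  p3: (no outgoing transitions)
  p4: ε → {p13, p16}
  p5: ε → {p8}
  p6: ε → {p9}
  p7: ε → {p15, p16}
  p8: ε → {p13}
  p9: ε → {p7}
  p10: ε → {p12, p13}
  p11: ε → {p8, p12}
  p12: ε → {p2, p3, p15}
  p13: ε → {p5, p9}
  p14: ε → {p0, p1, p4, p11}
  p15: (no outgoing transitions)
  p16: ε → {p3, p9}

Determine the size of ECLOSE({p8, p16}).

Start with {p8, p16}.
From p8 via ε: add p13.
From p16 via ε: add p3, p9.
From p9 via ε: add p7.
From p13 via ε: add p5.
From p7 via ε: add p15.
ε-closure = {p3, p5, p7, p8, p9, p13, p15, p16}, which has 8 states.

8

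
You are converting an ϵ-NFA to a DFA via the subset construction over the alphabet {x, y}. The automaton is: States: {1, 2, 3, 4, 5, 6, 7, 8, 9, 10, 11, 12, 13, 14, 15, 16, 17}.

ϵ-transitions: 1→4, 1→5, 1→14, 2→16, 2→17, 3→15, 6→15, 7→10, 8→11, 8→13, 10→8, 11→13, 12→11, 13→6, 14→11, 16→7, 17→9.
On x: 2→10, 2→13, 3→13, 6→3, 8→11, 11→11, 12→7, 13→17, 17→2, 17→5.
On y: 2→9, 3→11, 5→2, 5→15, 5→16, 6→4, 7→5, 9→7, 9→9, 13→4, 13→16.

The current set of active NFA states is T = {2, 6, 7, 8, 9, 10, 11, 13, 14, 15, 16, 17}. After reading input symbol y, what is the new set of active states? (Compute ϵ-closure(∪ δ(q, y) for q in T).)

2 on y → {9}.
6 on y → {4}.
7 on y → {5}.
9 on y → {7, 9}.
13 on y → {4, 16}.
No y-transition from 8, 10, 11, 14, 15, 16, 17.
Union after reading y: {4, 5, 7, 9, 16}.
Now take the ϵ-closure:
From 7 via ϵ: add 10.
From 10 via ϵ: add 8.
From 8 via ϵ: add 11, 13.
From 13 via ϵ: add 6.
From 6 via ϵ: add 15.
No new states can be added; the closed set is {4, 5, 6, 7, 8, 9, 10, 11, 13, 15, 16}.

{4, 5, 6, 7, 8, 9, 10, 11, 13, 15, 16}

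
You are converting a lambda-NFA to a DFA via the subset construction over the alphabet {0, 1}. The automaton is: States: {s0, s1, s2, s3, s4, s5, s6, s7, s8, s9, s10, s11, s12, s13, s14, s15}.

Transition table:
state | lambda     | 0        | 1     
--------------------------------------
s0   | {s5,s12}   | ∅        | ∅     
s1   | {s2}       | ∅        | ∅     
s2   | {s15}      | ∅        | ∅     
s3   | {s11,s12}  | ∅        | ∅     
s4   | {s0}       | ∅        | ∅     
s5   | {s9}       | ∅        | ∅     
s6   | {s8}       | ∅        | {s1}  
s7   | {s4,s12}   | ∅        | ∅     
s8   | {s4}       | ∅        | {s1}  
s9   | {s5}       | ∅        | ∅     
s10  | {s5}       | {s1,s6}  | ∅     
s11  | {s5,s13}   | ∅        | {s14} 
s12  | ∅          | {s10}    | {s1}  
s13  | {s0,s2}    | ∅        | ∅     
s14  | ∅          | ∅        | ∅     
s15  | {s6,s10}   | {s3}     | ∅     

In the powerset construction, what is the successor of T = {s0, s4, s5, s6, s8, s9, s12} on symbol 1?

{s0, s1, s2, s4, s5, s6, s8, s9, s10, s12, s15}

s6 on 1 → {s1}.
s8 on 1 → {s1}.
s12 on 1 → {s1}.
No 1-transition from s0, s4, s5, s9.
Union after reading 1: {s1}.
Now take the lambda-closure:
From s1 via lambda: add s2.
From s2 via lambda: add s15.
From s15 via lambda: add s6, s10.
From s6 via lambda: add s8.
From s10 via lambda: add s5.
From s5 via lambda: add s9.
From s8 via lambda: add s4.
From s4 via lambda: add s0.
From s0 via lambda: add s12.
No new states can be added; the closed set is {s0, s1, s2, s4, s5, s6, s8, s9, s10, s12, s15}.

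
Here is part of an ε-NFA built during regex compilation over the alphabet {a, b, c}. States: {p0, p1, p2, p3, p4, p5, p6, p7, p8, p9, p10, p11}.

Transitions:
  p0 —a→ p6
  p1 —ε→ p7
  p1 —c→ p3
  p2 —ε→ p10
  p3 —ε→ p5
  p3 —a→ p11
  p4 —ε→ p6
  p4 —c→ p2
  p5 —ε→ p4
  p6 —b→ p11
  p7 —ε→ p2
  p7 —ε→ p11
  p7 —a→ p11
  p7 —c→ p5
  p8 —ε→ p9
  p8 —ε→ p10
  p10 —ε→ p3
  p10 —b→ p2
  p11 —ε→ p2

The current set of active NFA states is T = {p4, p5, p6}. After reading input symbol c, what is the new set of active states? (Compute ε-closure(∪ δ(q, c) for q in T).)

{p2, p3, p4, p5, p6, p10}

p4 on c → {p2}.
No c-transition from p5, p6.
Union after reading c: {p2}.
Now take the ε-closure:
From p2 via ε: add p10.
From p10 via ε: add p3.
From p3 via ε: add p5.
From p5 via ε: add p4.
From p4 via ε: add p6.
No new states can be added; the closed set is {p2, p3, p4, p5, p6, p10}.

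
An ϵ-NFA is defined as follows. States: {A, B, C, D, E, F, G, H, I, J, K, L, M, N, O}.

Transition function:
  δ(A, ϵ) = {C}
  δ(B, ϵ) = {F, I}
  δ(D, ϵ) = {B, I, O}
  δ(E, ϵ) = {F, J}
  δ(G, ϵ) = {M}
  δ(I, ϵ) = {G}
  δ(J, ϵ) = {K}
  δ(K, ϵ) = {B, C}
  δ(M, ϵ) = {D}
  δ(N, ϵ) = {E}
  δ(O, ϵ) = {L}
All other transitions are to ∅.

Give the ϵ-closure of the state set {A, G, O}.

{A, B, C, D, F, G, I, L, M, O}

Start with {A, G, O}.
From A via ϵ: add C.
From G via ϵ: add M.
From O via ϵ: add L.
From M via ϵ: add D.
From D via ϵ: add B, I.
From B via ϵ: add F.
No new states can be added; the closed set is {A, B, C, D, F, G, I, L, M, O}.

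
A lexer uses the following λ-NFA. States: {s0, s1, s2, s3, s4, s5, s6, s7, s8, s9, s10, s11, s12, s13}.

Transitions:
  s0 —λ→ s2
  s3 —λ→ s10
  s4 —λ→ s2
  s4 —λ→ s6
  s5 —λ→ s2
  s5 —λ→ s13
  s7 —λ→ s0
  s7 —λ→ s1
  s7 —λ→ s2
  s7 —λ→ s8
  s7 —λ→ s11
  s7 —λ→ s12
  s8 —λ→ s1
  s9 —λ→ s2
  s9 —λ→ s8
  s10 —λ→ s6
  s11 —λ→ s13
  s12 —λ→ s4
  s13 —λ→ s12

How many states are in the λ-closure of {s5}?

Start with {s5}.
From s5 via λ: add s2, s13.
From s13 via λ: add s12.
From s12 via λ: add s4.
From s4 via λ: add s6.
λ-closure = {s2, s4, s5, s6, s12, s13}, which has 6 states.

6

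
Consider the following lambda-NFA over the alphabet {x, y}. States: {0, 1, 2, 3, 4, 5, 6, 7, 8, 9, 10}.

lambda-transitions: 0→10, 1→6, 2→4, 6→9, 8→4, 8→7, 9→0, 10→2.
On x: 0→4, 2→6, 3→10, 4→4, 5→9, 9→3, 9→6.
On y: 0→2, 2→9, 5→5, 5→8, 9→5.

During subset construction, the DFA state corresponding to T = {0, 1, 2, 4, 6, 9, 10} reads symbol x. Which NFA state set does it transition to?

{0, 2, 3, 4, 6, 9, 10}

0 on x → {4}.
2 on x → {6}.
4 on x → {4}.
9 on x → {3, 6}.
No x-transition from 1, 6, 10.
Union after reading x: {3, 4, 6}.
Now take the lambda-closure:
From 6 via lambda: add 9.
From 9 via lambda: add 0.
From 0 via lambda: add 10.
From 10 via lambda: add 2.
No new states can be added; the closed set is {0, 2, 3, 4, 6, 9, 10}.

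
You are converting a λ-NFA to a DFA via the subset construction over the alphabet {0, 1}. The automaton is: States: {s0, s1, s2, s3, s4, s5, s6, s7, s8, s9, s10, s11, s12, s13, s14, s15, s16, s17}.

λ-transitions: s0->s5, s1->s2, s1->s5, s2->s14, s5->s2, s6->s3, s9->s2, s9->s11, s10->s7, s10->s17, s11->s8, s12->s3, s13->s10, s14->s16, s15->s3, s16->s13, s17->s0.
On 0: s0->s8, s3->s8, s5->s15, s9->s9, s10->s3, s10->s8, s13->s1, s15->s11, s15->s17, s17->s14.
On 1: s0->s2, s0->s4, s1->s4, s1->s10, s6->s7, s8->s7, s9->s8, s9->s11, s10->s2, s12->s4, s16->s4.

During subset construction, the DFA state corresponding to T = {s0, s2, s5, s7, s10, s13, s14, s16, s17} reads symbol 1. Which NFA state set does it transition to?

s0 on 1 → {s2, s4}.
s10 on 1 → {s2}.
s16 on 1 → {s4}.
No 1-transition from s2, s5, s7, s13, s14, s17.
Union after reading 1: {s2, s4}.
Now take the λ-closure:
From s2 via λ: add s14.
From s14 via λ: add s16.
From s16 via λ: add s13.
From s13 via λ: add s10.
From s10 via λ: add s7, s17.
From s17 via λ: add s0.
From s0 via λ: add s5.
No new states can be added; the closed set is {s0, s2, s4, s5, s7, s10, s13, s14, s16, s17}.

{s0, s2, s4, s5, s7, s10, s13, s14, s16, s17}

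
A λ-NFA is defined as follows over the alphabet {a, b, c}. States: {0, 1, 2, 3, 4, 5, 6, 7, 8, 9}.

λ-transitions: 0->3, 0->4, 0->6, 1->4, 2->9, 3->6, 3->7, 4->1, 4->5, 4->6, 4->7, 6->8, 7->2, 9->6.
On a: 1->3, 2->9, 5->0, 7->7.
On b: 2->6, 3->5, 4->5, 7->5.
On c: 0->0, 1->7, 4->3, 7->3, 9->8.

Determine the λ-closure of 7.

Start with {7}.
From 7 via λ: add 2.
From 2 via λ: add 9.
From 9 via λ: add 6.
From 6 via λ: add 8.
No new states can be added; the closed set is {2, 6, 7, 8, 9}.

{2, 6, 7, 8, 9}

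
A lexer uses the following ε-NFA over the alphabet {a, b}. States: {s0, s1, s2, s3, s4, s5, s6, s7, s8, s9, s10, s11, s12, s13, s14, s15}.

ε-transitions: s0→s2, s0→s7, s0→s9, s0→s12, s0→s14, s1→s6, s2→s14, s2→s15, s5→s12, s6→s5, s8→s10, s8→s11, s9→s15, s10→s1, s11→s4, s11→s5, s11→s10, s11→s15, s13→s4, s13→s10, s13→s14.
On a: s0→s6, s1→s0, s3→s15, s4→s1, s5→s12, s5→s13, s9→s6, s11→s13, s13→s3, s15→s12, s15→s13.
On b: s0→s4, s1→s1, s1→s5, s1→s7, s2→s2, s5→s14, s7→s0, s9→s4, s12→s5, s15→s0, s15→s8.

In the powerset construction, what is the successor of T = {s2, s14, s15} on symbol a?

s15 on a → {s12, s13}.
No a-transition from s2, s14.
Union after reading a: {s12, s13}.
Now take the ε-closure:
From s13 via ε: add s4, s10, s14.
From s10 via ε: add s1.
From s1 via ε: add s6.
From s6 via ε: add s5.
No new states can be added; the closed set is {s1, s4, s5, s6, s10, s12, s13, s14}.

{s1, s4, s5, s6, s10, s12, s13, s14}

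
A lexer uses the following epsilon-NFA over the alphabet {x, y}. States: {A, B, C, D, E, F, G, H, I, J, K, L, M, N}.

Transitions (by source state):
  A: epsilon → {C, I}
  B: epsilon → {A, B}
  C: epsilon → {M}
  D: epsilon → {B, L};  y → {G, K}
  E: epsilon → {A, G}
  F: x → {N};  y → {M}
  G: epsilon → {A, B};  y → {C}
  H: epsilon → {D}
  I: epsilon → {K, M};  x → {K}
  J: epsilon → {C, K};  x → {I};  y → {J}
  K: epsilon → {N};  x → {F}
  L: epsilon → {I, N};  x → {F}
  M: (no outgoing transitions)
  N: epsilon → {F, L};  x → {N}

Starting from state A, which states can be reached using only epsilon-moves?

{A, C, F, I, K, L, M, N}

Start with {A}.
From A via epsilon: add C, I.
From C via epsilon: add M.
From I via epsilon: add K.
From K via epsilon: add N.
From N via epsilon: add F, L.
No new states can be added; the closed set is {A, C, F, I, K, L, M, N}.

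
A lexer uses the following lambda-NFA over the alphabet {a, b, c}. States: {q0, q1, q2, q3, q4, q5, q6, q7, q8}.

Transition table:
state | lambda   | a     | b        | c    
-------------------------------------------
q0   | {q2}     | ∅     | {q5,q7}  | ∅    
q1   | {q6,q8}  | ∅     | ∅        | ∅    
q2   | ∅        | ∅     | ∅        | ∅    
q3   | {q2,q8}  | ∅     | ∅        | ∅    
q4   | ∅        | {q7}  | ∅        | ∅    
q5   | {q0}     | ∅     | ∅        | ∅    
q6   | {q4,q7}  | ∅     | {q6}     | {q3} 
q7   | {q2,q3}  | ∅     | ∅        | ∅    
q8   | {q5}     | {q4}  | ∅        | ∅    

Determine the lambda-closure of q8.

{q0, q2, q5, q8}

Start with {q8}.
From q8 via lambda: add q5.
From q5 via lambda: add q0.
From q0 via lambda: add q2.
No new states can be added; the closed set is {q0, q2, q5, q8}.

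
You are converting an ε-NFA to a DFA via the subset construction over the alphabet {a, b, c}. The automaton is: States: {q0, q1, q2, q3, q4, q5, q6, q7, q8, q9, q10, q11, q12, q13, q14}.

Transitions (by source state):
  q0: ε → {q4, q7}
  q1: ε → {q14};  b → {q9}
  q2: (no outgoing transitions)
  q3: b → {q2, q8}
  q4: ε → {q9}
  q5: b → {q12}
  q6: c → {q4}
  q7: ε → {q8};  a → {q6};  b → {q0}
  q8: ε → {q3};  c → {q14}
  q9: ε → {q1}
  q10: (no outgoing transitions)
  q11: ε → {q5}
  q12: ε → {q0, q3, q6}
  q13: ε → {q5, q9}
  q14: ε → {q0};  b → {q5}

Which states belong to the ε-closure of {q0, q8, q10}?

{q0, q1, q3, q4, q7, q8, q9, q10, q14}

Start with {q0, q8, q10}.
From q0 via ε: add q4, q7.
From q8 via ε: add q3.
From q4 via ε: add q9.
From q9 via ε: add q1.
From q1 via ε: add q14.
No new states can be added; the closed set is {q0, q1, q3, q4, q7, q8, q9, q10, q14}.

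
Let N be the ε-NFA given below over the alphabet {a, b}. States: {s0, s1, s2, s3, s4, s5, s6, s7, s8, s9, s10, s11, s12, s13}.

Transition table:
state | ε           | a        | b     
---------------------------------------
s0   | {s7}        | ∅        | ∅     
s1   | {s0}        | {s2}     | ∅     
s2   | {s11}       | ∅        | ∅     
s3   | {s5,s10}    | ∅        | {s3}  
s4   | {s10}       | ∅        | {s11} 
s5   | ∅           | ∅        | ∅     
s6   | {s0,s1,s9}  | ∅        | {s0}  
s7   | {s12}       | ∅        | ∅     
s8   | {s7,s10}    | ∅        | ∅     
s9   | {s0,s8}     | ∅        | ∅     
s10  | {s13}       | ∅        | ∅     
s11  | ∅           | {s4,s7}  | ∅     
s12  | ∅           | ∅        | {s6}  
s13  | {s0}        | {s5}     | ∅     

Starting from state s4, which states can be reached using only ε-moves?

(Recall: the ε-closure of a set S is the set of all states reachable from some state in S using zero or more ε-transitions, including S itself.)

Start with {s4}.
From s4 via ε: add s10.
From s10 via ε: add s13.
From s13 via ε: add s0.
From s0 via ε: add s7.
From s7 via ε: add s12.
No new states can be added; the closed set is {s0, s4, s7, s10, s12, s13}.

{s0, s4, s7, s10, s12, s13}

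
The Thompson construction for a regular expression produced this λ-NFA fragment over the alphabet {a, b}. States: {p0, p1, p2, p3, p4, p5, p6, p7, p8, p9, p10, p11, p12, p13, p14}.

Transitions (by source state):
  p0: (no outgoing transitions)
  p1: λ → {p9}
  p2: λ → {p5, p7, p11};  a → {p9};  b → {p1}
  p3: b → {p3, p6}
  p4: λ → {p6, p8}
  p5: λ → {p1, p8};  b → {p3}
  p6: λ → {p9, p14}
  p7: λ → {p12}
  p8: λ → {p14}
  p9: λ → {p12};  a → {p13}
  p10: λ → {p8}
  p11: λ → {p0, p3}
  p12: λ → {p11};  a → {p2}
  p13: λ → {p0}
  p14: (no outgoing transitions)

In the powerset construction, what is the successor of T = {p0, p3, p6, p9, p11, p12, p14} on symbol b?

p3 on b → {p3, p6}.
No b-transition from p0, p6, p9, p11, p12, p14.
Union after reading b: {p3, p6}.
Now take the λ-closure:
From p6 via λ: add p9, p14.
From p9 via λ: add p12.
From p12 via λ: add p11.
From p11 via λ: add p0.
No new states can be added; the closed set is {p0, p3, p6, p9, p11, p12, p14}.

{p0, p3, p6, p9, p11, p12, p14}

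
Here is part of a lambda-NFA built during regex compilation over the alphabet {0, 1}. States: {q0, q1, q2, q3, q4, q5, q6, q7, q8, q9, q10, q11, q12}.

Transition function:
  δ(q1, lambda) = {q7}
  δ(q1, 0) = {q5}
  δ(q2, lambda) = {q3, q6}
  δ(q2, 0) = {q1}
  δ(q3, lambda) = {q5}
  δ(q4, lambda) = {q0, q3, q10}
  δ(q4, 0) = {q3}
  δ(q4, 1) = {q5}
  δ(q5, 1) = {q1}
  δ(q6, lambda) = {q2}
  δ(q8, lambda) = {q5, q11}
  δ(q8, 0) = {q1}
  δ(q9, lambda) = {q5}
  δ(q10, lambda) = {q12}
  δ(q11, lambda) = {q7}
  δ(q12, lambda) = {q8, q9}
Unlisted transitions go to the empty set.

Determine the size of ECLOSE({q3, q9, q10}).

8

Start with {q3, q9, q10}.
From q3 via lambda: add q5.
From q10 via lambda: add q12.
From q12 via lambda: add q8.
From q8 via lambda: add q11.
From q11 via lambda: add q7.
lambda-closure = {q3, q5, q7, q8, q9, q10, q11, q12}, which has 8 states.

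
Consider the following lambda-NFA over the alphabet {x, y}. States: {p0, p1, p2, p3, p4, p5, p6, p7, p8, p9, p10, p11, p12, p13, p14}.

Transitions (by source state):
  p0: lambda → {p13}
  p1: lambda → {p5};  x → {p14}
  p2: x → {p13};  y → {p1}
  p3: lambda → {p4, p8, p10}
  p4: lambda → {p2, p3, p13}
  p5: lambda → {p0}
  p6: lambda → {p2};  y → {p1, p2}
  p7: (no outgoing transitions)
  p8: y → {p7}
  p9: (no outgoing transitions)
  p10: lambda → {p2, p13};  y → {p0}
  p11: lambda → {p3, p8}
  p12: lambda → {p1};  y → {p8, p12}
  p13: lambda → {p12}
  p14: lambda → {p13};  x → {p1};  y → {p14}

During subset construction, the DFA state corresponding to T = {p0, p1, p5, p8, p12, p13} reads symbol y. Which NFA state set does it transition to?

{p0, p1, p5, p7, p8, p12, p13}

p8 on y → {p7}.
p12 on y → {p8, p12}.
No y-transition from p0, p1, p5, p13.
Union after reading y: {p7, p8, p12}.
Now take the lambda-closure:
From p12 via lambda: add p1.
From p1 via lambda: add p5.
From p5 via lambda: add p0.
From p0 via lambda: add p13.
No new states can be added; the closed set is {p0, p1, p5, p7, p8, p12, p13}.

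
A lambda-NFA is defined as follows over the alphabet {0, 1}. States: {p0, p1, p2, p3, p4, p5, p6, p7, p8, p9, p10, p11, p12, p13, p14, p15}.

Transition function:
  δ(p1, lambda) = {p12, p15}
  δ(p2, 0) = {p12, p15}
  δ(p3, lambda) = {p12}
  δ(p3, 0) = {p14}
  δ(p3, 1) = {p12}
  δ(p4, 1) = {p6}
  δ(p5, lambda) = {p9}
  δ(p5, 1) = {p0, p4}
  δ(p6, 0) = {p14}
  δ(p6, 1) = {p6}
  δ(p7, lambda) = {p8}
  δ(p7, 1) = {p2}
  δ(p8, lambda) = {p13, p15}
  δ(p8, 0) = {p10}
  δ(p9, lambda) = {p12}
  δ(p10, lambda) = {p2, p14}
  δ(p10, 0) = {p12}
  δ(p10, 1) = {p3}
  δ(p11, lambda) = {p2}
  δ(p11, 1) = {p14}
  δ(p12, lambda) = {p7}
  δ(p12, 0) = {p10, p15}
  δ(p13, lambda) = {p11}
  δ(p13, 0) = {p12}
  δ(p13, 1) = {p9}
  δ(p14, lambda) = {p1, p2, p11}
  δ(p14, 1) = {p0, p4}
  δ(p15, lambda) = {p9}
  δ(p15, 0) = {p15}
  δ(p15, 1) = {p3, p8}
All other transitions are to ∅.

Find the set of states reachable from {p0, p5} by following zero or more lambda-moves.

Start with {p0, p5}.
From p5 via lambda: add p9.
From p9 via lambda: add p12.
From p12 via lambda: add p7.
From p7 via lambda: add p8.
From p8 via lambda: add p13, p15.
From p13 via lambda: add p11.
From p11 via lambda: add p2.
No new states can be added; the closed set is {p0, p2, p5, p7, p8, p9, p11, p12, p13, p15}.

{p0, p2, p5, p7, p8, p9, p11, p12, p13, p15}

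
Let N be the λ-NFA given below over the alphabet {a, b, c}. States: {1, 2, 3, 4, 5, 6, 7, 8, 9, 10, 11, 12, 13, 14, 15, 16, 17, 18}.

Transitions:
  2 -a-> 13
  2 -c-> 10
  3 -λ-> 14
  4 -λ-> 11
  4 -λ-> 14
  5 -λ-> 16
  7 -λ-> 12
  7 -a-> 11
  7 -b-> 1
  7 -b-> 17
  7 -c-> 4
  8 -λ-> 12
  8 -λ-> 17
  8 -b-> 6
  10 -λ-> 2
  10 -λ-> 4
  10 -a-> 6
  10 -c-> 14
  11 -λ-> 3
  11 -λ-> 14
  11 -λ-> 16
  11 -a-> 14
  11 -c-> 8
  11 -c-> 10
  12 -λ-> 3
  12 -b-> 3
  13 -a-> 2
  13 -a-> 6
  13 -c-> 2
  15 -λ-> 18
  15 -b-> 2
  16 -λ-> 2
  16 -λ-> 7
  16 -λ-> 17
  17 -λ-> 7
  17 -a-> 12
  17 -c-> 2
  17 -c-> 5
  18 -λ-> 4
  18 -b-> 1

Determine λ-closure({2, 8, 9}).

{2, 3, 7, 8, 9, 12, 14, 17}

Start with {2, 8, 9}.
From 8 via λ: add 12, 17.
From 12 via λ: add 3.
From 17 via λ: add 7.
From 3 via λ: add 14.
No new states can be added; the closed set is {2, 3, 7, 8, 9, 12, 14, 17}.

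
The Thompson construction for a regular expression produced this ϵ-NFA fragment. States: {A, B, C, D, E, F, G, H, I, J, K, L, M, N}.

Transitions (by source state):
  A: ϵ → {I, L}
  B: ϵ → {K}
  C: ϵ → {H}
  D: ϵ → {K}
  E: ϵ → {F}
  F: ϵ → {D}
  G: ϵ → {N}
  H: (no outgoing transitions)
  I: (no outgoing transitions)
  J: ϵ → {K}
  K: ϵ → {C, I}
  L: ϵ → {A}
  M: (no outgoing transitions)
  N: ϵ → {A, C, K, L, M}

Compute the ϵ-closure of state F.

Start with {F}.
From F via ϵ: add D.
From D via ϵ: add K.
From K via ϵ: add C, I.
From C via ϵ: add H.
No new states can be added; the closed set is {C, D, F, H, I, K}.

{C, D, F, H, I, K}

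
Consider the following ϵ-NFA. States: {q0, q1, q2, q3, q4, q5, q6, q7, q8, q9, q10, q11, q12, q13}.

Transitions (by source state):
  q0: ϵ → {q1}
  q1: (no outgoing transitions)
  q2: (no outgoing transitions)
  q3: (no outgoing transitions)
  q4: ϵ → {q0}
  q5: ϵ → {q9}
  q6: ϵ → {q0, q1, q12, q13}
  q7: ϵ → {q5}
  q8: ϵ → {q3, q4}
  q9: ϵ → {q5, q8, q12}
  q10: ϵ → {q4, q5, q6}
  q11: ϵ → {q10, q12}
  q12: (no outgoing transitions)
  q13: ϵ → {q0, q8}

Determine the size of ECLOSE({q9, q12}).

Start with {q9, q12}.
From q9 via ϵ: add q5, q8.
From q8 via ϵ: add q3, q4.
From q4 via ϵ: add q0.
From q0 via ϵ: add q1.
ϵ-closure = {q0, q1, q3, q4, q5, q8, q9, q12}, which has 8 states.

8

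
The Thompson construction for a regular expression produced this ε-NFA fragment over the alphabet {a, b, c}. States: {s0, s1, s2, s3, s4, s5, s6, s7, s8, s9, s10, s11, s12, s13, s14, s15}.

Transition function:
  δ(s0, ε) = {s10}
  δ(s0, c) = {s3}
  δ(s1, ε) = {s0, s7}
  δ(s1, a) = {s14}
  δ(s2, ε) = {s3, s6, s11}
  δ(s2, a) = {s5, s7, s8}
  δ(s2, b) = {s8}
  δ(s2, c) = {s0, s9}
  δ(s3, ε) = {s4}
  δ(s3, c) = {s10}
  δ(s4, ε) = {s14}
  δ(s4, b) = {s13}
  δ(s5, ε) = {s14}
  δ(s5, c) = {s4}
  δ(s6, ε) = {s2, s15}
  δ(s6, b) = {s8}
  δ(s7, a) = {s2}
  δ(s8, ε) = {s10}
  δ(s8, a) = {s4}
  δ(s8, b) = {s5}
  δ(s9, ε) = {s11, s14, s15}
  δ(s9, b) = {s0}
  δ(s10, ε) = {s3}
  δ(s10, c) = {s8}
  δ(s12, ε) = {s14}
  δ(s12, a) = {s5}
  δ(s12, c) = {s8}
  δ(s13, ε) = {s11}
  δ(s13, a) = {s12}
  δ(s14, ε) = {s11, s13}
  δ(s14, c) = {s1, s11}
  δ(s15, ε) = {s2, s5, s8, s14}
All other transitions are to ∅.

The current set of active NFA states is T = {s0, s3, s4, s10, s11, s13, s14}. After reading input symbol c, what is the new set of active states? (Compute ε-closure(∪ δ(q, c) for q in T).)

{s0, s1, s3, s4, s7, s8, s10, s11, s13, s14}

s0 on c → {s3}.
s3 on c → {s10}.
s10 on c → {s8}.
s14 on c → {s1, s11}.
No c-transition from s4, s11, s13.
Union after reading c: {s1, s3, s8, s10, s11}.
Now take the ε-closure:
From s1 via ε: add s0, s7.
From s3 via ε: add s4.
From s4 via ε: add s14.
From s14 via ε: add s13.
No new states can be added; the closed set is {s0, s1, s3, s4, s7, s8, s10, s11, s13, s14}.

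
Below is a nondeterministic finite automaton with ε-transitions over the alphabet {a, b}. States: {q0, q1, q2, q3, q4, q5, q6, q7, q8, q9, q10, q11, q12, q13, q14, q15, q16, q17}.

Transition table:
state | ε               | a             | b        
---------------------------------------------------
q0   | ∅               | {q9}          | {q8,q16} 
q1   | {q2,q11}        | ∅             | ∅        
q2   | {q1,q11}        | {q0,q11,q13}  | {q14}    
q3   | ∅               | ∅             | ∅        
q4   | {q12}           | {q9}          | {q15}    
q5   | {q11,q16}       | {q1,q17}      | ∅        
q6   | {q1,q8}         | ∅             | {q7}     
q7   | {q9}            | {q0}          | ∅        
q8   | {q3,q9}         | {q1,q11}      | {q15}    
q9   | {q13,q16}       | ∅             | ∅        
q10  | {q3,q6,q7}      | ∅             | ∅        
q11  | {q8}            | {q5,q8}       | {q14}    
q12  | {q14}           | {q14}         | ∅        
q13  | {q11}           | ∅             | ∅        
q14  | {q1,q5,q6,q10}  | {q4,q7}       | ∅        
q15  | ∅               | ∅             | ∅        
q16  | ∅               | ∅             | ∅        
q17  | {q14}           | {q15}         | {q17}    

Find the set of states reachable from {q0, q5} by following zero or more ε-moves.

Start with {q0, q5}.
From q5 via ε: add q11, q16.
From q11 via ε: add q8.
From q8 via ε: add q3, q9.
From q9 via ε: add q13.
No new states can be added; the closed set is {q0, q3, q5, q8, q9, q11, q13, q16}.

{q0, q3, q5, q8, q9, q11, q13, q16}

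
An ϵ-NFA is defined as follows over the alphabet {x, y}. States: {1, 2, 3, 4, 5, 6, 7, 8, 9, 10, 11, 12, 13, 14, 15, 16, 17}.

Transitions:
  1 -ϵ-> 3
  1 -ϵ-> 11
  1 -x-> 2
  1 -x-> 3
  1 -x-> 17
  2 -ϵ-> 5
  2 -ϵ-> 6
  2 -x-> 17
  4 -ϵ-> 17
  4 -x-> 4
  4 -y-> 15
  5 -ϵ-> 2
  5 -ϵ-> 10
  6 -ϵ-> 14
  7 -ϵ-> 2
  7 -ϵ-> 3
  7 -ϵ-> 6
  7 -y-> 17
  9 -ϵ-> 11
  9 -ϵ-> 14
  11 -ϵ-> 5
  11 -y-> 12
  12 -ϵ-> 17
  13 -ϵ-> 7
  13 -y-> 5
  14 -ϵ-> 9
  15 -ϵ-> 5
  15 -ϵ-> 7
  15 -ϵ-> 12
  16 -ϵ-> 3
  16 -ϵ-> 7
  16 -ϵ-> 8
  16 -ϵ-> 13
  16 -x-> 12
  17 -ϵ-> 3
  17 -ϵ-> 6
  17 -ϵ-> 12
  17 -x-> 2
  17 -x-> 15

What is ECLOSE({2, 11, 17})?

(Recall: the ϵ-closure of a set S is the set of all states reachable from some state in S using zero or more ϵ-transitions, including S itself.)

{2, 3, 5, 6, 9, 10, 11, 12, 14, 17}

Start with {2, 11, 17}.
From 2 via ϵ: add 5, 6.
From 17 via ϵ: add 3, 12.
From 5 via ϵ: add 10.
From 6 via ϵ: add 14.
From 14 via ϵ: add 9.
No new states can be added; the closed set is {2, 3, 5, 6, 9, 10, 11, 12, 14, 17}.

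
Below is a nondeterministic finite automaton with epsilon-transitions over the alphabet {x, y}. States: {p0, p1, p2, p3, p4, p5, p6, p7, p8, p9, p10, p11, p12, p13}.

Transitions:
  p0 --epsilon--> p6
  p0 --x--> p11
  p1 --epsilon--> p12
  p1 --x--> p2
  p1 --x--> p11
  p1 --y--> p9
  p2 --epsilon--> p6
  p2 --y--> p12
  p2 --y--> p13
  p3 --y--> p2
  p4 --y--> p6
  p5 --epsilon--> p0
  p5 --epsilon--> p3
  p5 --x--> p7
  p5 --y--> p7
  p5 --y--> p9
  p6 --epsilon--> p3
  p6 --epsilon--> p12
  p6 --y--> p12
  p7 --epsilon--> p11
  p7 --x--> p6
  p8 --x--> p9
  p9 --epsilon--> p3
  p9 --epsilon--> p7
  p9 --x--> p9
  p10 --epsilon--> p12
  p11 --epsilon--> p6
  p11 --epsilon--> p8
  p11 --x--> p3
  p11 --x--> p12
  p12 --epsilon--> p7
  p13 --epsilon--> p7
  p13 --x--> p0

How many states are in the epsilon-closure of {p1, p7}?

7

Start with {p1, p7}.
From p1 via epsilon: add p12.
From p7 via epsilon: add p11.
From p11 via epsilon: add p6, p8.
From p6 via epsilon: add p3.
epsilon-closure = {p1, p3, p6, p7, p8, p11, p12}, which has 7 states.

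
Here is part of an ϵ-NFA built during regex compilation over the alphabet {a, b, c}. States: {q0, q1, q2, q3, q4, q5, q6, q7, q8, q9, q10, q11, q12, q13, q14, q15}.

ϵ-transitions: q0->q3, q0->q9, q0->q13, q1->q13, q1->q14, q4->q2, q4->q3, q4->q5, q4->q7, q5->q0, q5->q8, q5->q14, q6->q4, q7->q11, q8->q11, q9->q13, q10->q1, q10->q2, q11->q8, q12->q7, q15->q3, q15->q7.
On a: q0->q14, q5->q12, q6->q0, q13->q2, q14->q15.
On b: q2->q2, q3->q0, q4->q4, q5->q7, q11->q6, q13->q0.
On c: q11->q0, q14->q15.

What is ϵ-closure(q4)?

{q0, q2, q3, q4, q5, q7, q8, q9, q11, q13, q14}

Start with {q4}.
From q4 via ϵ: add q2, q3, q5, q7.
From q5 via ϵ: add q0, q8, q14.
From q7 via ϵ: add q11.
From q0 via ϵ: add q9, q13.
No new states can be added; the closed set is {q0, q2, q3, q4, q5, q7, q8, q9, q11, q13, q14}.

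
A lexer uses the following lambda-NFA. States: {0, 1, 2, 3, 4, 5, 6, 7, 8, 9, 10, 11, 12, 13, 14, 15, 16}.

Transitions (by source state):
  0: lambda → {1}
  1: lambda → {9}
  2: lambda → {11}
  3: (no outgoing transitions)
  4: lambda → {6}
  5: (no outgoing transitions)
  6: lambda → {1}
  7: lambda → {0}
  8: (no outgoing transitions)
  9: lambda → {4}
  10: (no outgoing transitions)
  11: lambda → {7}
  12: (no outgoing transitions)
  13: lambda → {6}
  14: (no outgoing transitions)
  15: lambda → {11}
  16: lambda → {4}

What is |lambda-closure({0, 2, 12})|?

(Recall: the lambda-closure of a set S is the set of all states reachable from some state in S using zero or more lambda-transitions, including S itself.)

Start with {0, 2, 12}.
From 0 via lambda: add 1.
From 2 via lambda: add 11.
From 1 via lambda: add 9.
From 11 via lambda: add 7.
From 9 via lambda: add 4.
From 4 via lambda: add 6.
lambda-closure = {0, 1, 2, 4, 6, 7, 9, 11, 12}, which has 9 states.

9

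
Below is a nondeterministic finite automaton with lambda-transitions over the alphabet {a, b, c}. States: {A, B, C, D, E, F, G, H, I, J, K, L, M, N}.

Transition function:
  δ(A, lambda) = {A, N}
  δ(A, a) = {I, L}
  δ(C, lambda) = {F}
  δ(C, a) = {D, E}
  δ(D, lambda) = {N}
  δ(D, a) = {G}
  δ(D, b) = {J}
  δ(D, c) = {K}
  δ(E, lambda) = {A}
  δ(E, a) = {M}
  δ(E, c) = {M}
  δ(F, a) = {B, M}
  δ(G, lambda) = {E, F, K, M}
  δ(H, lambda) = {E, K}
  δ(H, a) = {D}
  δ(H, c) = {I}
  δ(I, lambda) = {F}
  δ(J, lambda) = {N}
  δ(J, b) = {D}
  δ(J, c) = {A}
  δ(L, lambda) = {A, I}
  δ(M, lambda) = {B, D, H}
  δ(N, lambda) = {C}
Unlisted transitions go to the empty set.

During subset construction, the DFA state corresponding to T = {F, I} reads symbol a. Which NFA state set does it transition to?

{A, B, C, D, E, F, H, K, M, N}

F on a → {B, M}.
No a-transition from I.
Union after reading a: {B, M}.
Now take the lambda-closure:
From M via lambda: add D, H.
From D via lambda: add N.
From H via lambda: add E, K.
From E via lambda: add A.
From N via lambda: add C.
From C via lambda: add F.
No new states can be added; the closed set is {A, B, C, D, E, F, H, K, M, N}.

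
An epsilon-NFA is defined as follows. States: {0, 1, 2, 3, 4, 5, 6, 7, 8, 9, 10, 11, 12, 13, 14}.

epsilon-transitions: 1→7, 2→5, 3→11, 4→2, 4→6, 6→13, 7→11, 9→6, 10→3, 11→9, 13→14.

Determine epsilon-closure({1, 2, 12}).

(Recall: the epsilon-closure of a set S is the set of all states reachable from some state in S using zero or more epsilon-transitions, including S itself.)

Start with {1, 2, 12}.
From 1 via epsilon: add 7.
From 2 via epsilon: add 5.
From 7 via epsilon: add 11.
From 11 via epsilon: add 9.
From 9 via epsilon: add 6.
From 6 via epsilon: add 13.
From 13 via epsilon: add 14.
No new states can be added; the closed set is {1, 2, 5, 6, 7, 9, 11, 12, 13, 14}.

{1, 2, 5, 6, 7, 9, 11, 12, 13, 14}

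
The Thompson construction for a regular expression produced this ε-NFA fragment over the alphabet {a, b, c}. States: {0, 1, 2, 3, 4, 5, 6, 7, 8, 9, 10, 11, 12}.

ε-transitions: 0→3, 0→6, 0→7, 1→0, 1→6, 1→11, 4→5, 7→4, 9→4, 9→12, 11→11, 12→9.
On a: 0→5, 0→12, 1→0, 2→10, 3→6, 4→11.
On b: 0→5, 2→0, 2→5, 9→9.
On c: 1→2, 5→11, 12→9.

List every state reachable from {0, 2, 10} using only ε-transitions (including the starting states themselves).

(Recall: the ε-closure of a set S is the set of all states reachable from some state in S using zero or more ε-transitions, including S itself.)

Start with {0, 2, 10}.
From 0 via ε: add 3, 6, 7.
From 7 via ε: add 4.
From 4 via ε: add 5.
No new states can be added; the closed set is {0, 2, 3, 4, 5, 6, 7, 10}.

{0, 2, 3, 4, 5, 6, 7, 10}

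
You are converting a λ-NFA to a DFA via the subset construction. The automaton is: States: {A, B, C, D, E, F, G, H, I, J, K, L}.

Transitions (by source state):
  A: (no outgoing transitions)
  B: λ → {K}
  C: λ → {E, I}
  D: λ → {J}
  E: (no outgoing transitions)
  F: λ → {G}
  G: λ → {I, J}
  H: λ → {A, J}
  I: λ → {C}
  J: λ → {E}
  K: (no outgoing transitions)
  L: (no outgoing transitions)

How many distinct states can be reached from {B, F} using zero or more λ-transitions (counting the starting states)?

8

Start with {B, F}.
From B via λ: add K.
From F via λ: add G.
From G via λ: add I, J.
From I via λ: add C.
From J via λ: add E.
λ-closure = {B, C, E, F, G, I, J, K}, which has 8 states.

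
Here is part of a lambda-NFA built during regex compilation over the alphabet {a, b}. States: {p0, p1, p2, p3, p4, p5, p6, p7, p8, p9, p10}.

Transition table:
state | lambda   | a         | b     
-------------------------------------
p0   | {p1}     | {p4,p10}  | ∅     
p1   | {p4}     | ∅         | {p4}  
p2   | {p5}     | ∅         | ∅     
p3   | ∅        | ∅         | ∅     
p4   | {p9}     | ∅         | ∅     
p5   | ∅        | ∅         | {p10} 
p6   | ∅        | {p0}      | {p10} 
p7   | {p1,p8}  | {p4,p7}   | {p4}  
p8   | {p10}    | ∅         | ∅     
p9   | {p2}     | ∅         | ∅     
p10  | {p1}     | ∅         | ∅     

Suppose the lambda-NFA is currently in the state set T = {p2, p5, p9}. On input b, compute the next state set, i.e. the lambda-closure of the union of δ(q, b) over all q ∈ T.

{p1, p2, p4, p5, p9, p10}

p5 on b → {p10}.
No b-transition from p2, p9.
Union after reading b: {p10}.
Now take the lambda-closure:
From p10 via lambda: add p1.
From p1 via lambda: add p4.
From p4 via lambda: add p9.
From p9 via lambda: add p2.
From p2 via lambda: add p5.
No new states can be added; the closed set is {p1, p2, p4, p5, p9, p10}.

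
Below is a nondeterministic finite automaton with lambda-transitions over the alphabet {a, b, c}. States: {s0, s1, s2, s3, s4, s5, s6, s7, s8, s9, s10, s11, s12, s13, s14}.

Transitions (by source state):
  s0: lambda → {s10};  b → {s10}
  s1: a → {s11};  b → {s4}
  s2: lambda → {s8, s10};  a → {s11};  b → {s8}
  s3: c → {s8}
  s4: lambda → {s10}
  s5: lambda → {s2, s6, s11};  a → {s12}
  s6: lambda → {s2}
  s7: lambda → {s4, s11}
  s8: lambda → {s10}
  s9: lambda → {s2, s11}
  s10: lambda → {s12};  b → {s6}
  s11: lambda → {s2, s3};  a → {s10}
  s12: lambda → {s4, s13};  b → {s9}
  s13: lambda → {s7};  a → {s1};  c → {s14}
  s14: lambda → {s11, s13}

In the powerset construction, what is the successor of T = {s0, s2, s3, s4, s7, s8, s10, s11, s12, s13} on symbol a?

s2 on a → {s11}.
s11 on a → {s10}.
s13 on a → {s1}.
No a-transition from s0, s3, s4, s7, s8, s10, s12.
Union after reading a: {s1, s10, s11}.
Now take the lambda-closure:
From s10 via lambda: add s12.
From s11 via lambda: add s2, s3.
From s2 via lambda: add s8.
From s12 via lambda: add s4, s13.
From s13 via lambda: add s7.
No new states can be added; the closed set is {s1, s2, s3, s4, s7, s8, s10, s11, s12, s13}.

{s1, s2, s3, s4, s7, s8, s10, s11, s12, s13}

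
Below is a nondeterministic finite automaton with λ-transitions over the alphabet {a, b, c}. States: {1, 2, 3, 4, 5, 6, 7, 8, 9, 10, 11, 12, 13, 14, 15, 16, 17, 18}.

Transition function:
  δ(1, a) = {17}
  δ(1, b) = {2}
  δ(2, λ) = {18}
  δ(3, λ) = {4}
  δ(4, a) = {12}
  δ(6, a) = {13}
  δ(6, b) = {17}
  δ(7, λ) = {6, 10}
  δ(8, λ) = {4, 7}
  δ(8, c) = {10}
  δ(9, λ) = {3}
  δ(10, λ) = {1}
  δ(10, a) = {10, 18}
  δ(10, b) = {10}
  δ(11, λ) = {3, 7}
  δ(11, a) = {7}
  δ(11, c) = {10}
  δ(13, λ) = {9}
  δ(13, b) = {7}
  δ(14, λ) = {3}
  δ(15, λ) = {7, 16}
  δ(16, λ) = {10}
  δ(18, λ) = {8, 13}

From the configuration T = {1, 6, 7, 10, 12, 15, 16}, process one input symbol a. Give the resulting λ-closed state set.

1 on a → {17}.
6 on a → {13}.
10 on a → {10, 18}.
No a-transition from 7, 12, 15, 16.
Union after reading a: {10, 13, 17, 18}.
Now take the λ-closure:
From 10 via λ: add 1.
From 13 via λ: add 9.
From 18 via λ: add 8.
From 8 via λ: add 4, 7.
From 9 via λ: add 3.
From 7 via λ: add 6.
No new states can be added; the closed set is {1, 3, 4, 6, 7, 8, 9, 10, 13, 17, 18}.

{1, 3, 4, 6, 7, 8, 9, 10, 13, 17, 18}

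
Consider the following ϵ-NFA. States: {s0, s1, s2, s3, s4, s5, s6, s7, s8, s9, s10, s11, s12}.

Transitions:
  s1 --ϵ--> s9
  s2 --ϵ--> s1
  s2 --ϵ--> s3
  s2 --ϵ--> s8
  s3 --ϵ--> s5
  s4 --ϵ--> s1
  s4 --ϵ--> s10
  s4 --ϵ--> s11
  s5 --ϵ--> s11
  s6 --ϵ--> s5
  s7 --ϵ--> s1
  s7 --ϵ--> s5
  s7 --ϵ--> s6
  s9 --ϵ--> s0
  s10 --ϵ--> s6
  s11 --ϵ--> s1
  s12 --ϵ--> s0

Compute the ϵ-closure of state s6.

{s0, s1, s5, s6, s9, s11}

Start with {s6}.
From s6 via ϵ: add s5.
From s5 via ϵ: add s11.
From s11 via ϵ: add s1.
From s1 via ϵ: add s9.
From s9 via ϵ: add s0.
No new states can be added; the closed set is {s0, s1, s5, s6, s9, s11}.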